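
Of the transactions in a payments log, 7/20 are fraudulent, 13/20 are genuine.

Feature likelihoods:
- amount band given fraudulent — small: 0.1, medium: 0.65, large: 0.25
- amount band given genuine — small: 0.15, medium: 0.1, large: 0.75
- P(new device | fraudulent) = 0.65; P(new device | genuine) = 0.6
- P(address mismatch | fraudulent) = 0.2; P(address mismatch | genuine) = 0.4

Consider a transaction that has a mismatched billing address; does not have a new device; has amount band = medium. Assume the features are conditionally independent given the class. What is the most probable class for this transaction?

fraudulent: 0.35 × 0.65 × (1−0.65) × 0.2 = 0.015925
genuine: 0.65 × 0.1 × (1−0.6) × 0.4 = 0.0104
Highest score → fraudulent.

fraudulent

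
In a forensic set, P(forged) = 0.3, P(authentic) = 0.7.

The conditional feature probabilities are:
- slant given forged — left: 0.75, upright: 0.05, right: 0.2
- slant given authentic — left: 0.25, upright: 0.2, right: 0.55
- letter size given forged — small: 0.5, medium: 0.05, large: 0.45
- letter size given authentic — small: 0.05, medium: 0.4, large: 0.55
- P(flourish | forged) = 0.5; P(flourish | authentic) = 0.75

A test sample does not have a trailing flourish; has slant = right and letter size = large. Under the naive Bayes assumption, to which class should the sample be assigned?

authentic

forged: 0.3 × 0.2 × 0.45 × (1−0.5) = 0.0135
authentic: 0.7 × 0.55 × 0.55 × (1−0.75) = 0.0529375
Highest score → authentic.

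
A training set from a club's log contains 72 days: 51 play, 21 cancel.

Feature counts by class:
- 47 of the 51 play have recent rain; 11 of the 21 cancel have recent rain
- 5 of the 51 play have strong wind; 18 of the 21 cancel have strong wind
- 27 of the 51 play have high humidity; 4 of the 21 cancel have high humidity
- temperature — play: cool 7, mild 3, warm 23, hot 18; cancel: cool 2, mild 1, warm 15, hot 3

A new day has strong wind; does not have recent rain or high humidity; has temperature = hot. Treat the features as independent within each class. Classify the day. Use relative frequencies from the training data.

play: (51/72) × (4/51) × (5/51) × (24/51) × (18/51) ≈ 0.000904629
cancel: (21/72) × (10/21) × (18/21) × (17/21) × (3/21) ≈ 0.0137674
Highest score → cancel.

cancel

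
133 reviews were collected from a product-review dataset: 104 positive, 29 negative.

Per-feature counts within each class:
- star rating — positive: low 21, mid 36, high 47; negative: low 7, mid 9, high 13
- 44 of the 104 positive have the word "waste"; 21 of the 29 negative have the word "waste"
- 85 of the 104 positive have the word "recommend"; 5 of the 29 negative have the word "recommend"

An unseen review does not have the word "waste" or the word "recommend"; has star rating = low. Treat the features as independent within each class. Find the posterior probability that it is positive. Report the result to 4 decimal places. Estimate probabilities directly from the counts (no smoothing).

positive: (104/133) × (21/104) × (60/104) × (19/104) ≈ 0.016642
negative: (29/133) × (7/29) × (8/29) × (24/29) ≈ 0.0120158
P(positive | x) = 0.016642 / 0.0286578 ≈ 0.5807

0.5807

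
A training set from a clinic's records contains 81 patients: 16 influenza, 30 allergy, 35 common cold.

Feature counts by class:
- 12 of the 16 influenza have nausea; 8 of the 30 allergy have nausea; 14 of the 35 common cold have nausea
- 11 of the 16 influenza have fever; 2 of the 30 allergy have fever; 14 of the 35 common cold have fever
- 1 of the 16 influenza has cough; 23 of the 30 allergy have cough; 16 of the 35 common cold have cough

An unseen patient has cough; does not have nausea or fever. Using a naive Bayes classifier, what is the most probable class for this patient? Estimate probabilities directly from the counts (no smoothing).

influenza: (16/81) × (4/16) × (5/16) × (1/16) ≈ 0.000964506
allergy: (30/81) × (22/30) × (28/30) × (23/30) ≈ 0.194348
common cold: (35/81) × (21/35) × (21/35) × (16/35) ≈ 0.0711111
Highest score → allergy.

allergy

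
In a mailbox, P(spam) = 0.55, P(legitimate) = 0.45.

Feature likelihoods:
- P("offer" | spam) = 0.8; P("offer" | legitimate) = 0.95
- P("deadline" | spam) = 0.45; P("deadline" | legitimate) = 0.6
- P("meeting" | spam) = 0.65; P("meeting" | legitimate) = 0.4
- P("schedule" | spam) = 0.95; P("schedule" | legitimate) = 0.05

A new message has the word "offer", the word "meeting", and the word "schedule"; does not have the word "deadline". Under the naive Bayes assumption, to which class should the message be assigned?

spam: 0.55 × 0.8 × (1−0.45) × 0.65 × 0.95 = 0.149435
legitimate: 0.45 × 0.95 × (1−0.6) × 0.4 × 0.05 = 0.00342
Highest score → spam.

spam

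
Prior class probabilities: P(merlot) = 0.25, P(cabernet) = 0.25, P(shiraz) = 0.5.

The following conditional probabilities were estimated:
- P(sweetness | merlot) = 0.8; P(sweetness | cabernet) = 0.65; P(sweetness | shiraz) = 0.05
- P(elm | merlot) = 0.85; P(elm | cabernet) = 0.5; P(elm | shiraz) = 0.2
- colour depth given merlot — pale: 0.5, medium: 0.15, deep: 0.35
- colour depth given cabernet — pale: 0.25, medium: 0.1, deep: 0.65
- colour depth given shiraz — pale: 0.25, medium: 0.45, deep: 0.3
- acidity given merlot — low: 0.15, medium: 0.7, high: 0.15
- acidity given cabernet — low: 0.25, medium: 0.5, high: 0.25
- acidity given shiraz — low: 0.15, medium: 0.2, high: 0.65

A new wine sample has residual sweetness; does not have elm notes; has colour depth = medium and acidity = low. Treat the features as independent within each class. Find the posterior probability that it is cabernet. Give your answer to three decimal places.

0.501

merlot: 0.25 × 0.8 × (1−0.85) × 0.15 × 0.15 = 0.000675
cabernet: 0.25 × 0.65 × (1−0.5) × 0.1 × 0.25 = 0.00203125
shiraz: 0.5 × 0.05 × (1−0.2) × 0.45 × 0.15 = 0.00135
P(cabernet | x) = 0.00203125 / 0.00405625 ≈ 0.501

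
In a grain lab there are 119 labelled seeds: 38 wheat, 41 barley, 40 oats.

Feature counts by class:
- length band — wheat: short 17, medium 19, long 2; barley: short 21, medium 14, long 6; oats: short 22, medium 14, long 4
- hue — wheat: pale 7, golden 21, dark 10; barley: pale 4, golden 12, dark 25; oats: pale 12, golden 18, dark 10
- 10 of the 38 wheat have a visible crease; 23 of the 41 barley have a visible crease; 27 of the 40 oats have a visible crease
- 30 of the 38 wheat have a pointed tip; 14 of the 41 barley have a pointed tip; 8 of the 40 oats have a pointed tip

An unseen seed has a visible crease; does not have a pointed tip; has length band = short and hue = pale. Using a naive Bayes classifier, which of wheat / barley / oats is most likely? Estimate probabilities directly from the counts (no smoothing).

oats

wheat: (38/119) × (17/38) × (7/38) × (10/38) × (8/38) ≈ 0.00145794
barley: (41/119) × (21/41) × (4/41) × (23/41) × (27/41) ≈ 0.00636022
oats: (40/119) × (22/40) × (12/40) × (27/40) × (32/40) ≈ 0.0299496
Highest score → oats.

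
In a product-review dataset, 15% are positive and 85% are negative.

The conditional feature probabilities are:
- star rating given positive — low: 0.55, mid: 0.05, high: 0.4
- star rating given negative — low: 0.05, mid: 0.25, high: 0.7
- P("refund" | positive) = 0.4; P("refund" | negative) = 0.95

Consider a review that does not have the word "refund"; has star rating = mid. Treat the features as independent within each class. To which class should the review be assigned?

negative

positive: 0.15 × 0.05 × (1−0.4) = 0.0045
negative: 0.85 × 0.25 × (1−0.95) = 0.010625
Highest score → negative.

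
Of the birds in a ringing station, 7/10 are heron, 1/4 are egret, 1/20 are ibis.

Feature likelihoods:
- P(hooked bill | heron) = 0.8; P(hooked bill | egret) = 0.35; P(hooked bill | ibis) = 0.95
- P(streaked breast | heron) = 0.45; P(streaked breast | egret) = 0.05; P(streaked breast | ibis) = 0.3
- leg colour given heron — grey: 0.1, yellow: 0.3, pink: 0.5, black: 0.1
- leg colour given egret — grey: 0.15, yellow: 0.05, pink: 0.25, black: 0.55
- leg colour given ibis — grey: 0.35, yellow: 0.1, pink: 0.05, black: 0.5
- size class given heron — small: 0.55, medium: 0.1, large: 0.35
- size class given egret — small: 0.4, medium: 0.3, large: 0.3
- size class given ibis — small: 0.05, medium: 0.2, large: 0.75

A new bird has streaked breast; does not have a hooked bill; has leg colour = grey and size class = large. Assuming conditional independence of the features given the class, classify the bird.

heron

heron: 0.7 × (1−0.8) × 0.45 × 0.1 × 0.35 = 0.002205
egret: 0.25 × (1−0.35) × 0.05 × 0.15 × 0.3 = 0.000365625
ibis: 0.05 × (1−0.95) × 0.3 × 0.35 × 0.75 = 0.000196875
Highest score → heron.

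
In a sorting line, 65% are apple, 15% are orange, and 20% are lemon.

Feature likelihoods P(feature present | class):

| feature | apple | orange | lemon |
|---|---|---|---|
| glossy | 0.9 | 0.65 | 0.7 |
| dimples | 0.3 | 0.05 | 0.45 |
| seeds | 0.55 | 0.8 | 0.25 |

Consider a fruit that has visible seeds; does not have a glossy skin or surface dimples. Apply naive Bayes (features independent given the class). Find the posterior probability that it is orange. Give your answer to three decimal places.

apple: 0.65 × (1−0.9) × (1−0.3) × 0.55 = 0.025025
orange: 0.15 × (1−0.65) × (1−0.05) × 0.8 = 0.0399
lemon: 0.2 × (1−0.7) × (1−0.45) × 0.25 = 0.00825
P(orange | x) = 0.0399 / 0.073175 ≈ 0.545

0.545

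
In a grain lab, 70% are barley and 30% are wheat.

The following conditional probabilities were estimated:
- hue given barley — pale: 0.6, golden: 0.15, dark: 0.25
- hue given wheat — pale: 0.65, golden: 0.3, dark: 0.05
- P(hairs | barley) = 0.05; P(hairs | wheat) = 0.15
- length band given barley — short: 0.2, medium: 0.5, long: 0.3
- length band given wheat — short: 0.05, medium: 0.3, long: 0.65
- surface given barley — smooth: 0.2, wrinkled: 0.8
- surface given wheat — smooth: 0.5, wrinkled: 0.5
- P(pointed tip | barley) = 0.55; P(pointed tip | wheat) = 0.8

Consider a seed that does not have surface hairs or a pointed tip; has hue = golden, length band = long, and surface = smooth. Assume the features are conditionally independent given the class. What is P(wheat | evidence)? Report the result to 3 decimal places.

barley: 0.7 × 0.15 × (1−0.05) × 0.3 × 0.2 × (1−0.55) = 0.00269325
wheat: 0.3 × 0.3 × (1−0.15) × 0.65 × 0.5 × (1−0.8) = 0.0049725
P(wheat | x) = 0.0049725 / 0.00766575 ≈ 0.649

0.649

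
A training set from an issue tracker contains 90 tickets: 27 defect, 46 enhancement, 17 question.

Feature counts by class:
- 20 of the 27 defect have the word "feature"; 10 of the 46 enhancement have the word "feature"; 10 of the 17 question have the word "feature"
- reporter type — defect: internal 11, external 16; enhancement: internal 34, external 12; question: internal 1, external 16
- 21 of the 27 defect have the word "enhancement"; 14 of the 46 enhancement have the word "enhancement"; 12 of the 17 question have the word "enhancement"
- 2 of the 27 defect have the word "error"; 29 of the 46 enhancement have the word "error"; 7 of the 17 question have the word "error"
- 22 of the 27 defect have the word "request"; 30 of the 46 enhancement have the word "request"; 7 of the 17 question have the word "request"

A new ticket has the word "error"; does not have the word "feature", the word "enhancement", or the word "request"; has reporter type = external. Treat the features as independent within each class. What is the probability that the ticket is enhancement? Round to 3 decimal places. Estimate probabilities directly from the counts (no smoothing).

0.748

defect: (27/90) × (7/27) × (16/27) × (6/27) × (2/27) × (5/27) ≈ 0.000140499
enhancement: (46/90) × (36/46) × (12/46) × (32/46) × (29/46) × (16/46) ≈ 0.0159176
question: (17/90) × (7/17) × (16/17) × (5/17) × (7/17) × (10/17) ≈ 0.00521492
P(enhancement | x) = 0.0159176 / 0.021273019 ≈ 0.748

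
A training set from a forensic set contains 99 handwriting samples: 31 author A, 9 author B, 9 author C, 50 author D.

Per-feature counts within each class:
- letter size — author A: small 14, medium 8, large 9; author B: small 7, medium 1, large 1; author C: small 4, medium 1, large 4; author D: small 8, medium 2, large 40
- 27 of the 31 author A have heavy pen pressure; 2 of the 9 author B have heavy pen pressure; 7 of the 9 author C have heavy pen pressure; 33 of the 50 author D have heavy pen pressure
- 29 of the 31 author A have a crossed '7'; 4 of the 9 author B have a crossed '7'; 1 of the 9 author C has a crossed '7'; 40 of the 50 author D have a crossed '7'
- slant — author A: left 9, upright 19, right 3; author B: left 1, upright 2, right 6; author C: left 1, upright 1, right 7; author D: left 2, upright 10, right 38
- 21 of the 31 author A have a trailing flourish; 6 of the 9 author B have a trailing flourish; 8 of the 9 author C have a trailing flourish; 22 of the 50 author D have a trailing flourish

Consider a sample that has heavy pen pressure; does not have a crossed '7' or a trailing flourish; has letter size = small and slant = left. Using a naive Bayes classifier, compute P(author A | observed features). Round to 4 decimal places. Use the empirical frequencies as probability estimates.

author A: (31/99) × (14/31) × (27/31) × (2/31) × (9/31) × (10/31) ≈ 0.000744187
author B: (9/99) × (7/9) × (2/9) × (5/9) × (1/9) × (3/9) ≈ 0.000323306
author C: (9/99) × (4/9) × (7/9) × (8/9) × (1/9) × (1/9) ≈ 0.00034486
author D: (50/99) × (8/50) × (33/50) × (10/50) × (2/50) × (28/50) ≈ 0.000238933
P(author A | x) = 0.000744187 / 0.001651286 ≈ 0.4507

0.4507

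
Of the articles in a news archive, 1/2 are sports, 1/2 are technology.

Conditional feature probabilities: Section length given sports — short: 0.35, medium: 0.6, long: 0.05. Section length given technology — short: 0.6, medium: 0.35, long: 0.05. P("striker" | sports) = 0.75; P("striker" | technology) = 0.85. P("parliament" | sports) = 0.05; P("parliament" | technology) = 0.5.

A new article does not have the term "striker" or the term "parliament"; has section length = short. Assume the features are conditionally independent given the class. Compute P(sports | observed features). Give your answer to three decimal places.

0.649

sports: 0.5 × 0.35 × (1−0.75) × (1−0.05) = 0.0415625
technology: 0.5 × 0.6 × (1−0.85) × (1−0.5) = 0.0225
P(sports | x) = 0.0415625 / 0.0640625 ≈ 0.649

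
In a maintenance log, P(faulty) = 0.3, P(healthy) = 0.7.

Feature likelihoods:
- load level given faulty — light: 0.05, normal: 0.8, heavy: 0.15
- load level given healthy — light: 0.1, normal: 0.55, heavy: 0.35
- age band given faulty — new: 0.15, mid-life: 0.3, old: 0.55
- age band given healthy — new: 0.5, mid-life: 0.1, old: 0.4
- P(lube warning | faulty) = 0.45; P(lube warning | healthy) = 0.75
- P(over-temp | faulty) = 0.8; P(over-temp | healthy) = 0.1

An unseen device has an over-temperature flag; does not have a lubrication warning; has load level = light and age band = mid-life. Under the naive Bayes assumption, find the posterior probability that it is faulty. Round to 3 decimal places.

faulty: 0.3 × 0.05 × 0.3 × (1−0.45) × 0.8 = 0.00198
healthy: 0.7 × 0.1 × 0.1 × (1−0.75) × 0.1 = 0.000175
P(faulty | x) = 0.00198 / 0.002155 ≈ 0.919

0.919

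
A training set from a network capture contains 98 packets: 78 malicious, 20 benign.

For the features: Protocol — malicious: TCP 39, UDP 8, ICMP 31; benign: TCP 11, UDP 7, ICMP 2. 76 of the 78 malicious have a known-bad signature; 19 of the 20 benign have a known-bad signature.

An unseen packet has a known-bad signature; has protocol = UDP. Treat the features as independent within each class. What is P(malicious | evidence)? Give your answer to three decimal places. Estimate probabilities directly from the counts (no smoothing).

0.540

malicious: (78/98) × (8/78) × (76/78) ≈ 0.0795395
benign: (20/98) × (7/20) × (19/20) ≈ 0.0678571
P(malicious | x) = 0.0795395 / 0.1473966 ≈ 0.540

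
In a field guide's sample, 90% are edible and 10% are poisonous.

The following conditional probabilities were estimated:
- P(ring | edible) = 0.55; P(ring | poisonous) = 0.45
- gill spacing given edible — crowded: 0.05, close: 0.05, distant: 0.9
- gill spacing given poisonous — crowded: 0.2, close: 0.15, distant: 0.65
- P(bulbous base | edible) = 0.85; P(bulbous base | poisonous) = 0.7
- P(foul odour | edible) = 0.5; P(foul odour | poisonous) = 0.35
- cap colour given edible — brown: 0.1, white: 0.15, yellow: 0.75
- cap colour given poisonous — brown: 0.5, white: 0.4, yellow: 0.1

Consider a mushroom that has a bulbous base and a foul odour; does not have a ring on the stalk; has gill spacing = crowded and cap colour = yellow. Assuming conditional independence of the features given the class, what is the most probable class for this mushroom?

edible

edible: 0.9 × (1−0.55) × 0.05 × 0.85 × 0.5 × 0.75 = 0.0064546875
poisonous: 0.1 × (1−0.45) × 0.2 × 0.7 × 0.35 × 0.1 = 0.0002695
Highest score → edible.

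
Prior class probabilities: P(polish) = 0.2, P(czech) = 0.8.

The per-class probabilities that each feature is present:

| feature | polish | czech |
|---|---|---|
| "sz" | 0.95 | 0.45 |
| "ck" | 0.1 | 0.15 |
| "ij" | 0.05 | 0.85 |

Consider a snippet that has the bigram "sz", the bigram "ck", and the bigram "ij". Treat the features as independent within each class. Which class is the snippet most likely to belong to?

czech

polish: 0.2 × 0.95 × 0.1 × 0.05 = 0.00095
czech: 0.8 × 0.45 × 0.15 × 0.85 = 0.0459
Highest score → czech.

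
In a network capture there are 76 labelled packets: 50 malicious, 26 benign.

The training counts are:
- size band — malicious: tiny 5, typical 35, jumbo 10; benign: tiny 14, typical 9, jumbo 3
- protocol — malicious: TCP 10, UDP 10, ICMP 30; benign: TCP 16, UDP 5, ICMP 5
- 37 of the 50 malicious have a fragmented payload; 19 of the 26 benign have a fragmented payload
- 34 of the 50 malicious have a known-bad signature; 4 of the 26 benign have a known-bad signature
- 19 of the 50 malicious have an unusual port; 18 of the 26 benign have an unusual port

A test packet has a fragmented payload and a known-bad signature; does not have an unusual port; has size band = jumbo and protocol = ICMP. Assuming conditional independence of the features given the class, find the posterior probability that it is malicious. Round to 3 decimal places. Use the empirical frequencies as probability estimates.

malicious: (50/76) × (10/50) × (30/50) × (37/50) × (34/50) × (31/50) ≈ 0.0246303
benign: (26/76) × (3/26) × (5/26) × (19/26) × (4/26) × (8/26) ≈ 0.000262596
P(malicious | x) = 0.0246303 / 0.024892896 ≈ 0.989

0.989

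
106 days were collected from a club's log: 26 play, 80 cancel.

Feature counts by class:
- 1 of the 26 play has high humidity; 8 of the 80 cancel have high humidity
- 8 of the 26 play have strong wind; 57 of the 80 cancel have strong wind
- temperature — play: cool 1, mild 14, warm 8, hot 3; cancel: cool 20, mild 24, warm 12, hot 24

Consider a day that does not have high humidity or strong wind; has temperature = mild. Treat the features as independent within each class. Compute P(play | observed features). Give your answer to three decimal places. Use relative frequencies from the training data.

0.600

play: (26/106) × (25/26) × (18/26) × (14/26) ≈ 0.0879201
cancel: (80/106) × (72/80) × (23/80) × (24/80) ≈ 0.0585849
P(play | x) = 0.0879201 / 0.146505 ≈ 0.600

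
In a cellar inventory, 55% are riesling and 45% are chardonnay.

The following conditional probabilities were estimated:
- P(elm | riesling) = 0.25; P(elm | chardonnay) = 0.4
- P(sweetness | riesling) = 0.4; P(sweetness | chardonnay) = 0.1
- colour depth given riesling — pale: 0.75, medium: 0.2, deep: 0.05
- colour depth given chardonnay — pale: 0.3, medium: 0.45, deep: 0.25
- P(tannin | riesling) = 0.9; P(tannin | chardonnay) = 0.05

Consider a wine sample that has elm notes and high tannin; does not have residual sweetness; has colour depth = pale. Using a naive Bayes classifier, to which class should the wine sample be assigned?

riesling

riesling: 0.55 × 0.25 × (1−0.4) × 0.75 × 0.9 = 0.0556875
chardonnay: 0.45 × 0.4 × (1−0.1) × 0.3 × 0.05 = 0.00243
Highest score → riesling.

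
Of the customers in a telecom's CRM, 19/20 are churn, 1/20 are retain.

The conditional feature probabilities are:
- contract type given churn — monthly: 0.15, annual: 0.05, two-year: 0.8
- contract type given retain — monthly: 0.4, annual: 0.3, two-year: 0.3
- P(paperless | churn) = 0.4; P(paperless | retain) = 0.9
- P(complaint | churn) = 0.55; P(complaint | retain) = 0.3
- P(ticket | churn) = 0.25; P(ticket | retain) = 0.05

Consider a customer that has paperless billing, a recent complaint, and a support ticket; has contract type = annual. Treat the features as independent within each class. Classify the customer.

churn: 0.95 × 0.05 × 0.4 × 0.55 × 0.25 = 0.0026125
retain: 0.05 × 0.3 × 0.9 × 0.3 × 0.05 = 0.0002025
Highest score → churn.

churn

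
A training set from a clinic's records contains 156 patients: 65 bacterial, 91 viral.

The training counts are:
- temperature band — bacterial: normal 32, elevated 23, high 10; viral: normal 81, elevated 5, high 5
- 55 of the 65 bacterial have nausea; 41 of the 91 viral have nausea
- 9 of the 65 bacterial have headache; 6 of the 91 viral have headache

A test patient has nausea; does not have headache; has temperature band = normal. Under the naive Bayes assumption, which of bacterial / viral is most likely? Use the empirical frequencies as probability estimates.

viral

bacterial: (65/156) × (32/65) × (55/65) × (56/65) ≈ 0.149537
viral: (91/156) × (81/91) × (41/91) × (85/91) ≈ 0.218515
Highest score → viral.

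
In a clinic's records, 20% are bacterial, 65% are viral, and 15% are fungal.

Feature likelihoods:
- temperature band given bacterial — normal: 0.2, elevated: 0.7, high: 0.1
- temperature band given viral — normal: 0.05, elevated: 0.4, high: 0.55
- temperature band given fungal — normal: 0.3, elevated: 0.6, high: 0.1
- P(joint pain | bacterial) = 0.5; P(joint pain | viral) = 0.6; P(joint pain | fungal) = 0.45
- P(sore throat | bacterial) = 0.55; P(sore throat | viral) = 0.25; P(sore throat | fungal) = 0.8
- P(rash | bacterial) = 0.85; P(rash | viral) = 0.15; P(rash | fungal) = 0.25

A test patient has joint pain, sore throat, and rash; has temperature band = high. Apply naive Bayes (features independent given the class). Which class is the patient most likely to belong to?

bacterial: 0.2 × 0.1 × 0.5 × 0.55 × 0.85 = 0.004675
viral: 0.65 × 0.55 × 0.6 × 0.25 × 0.15 = 0.00804375
fungal: 0.15 × 0.1 × 0.45 × 0.8 × 0.25 = 0.00135
Highest score → viral.

viral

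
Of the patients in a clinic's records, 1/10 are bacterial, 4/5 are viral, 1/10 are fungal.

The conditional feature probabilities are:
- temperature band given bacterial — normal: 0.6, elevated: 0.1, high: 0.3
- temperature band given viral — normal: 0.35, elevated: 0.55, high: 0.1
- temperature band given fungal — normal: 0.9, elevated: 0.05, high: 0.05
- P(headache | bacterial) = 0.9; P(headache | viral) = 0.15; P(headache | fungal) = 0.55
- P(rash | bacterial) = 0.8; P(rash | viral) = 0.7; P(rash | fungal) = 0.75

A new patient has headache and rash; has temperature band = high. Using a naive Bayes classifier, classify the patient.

bacterial: 0.1 × 0.3 × 0.9 × 0.8 = 0.0216
viral: 0.8 × 0.1 × 0.15 × 0.7 = 0.0084
fungal: 0.1 × 0.05 × 0.55 × 0.75 = 0.0020625
Highest score → bacterial.

bacterial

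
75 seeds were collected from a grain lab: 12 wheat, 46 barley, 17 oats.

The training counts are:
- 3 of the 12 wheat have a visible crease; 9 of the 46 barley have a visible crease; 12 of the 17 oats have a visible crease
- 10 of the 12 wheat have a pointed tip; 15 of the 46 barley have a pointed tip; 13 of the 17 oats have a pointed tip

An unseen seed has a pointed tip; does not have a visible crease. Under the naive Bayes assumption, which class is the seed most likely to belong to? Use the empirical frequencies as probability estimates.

barley

wheat: (12/75) × (9/12) × (10/12) = 0.1
barley: (46/75) × (37/46) × (15/46) ≈ 0.16087
oats: (17/75) × (5/17) × (13/17) ≈ 0.0509804
Highest score → barley.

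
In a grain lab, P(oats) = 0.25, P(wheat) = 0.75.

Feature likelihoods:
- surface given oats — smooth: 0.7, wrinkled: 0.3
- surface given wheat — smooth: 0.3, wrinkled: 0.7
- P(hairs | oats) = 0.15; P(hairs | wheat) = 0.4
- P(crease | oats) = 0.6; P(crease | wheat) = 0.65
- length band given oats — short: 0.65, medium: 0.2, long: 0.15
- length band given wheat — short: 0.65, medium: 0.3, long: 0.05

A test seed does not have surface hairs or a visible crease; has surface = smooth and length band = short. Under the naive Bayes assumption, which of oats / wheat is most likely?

oats

oats: 0.25 × 0.7 × (1−0.15) × (1−0.6) × 0.65 = 0.038675
wheat: 0.75 × 0.3 × (1−0.4) × (1−0.65) × 0.65 = 0.0307125
Highest score → oats.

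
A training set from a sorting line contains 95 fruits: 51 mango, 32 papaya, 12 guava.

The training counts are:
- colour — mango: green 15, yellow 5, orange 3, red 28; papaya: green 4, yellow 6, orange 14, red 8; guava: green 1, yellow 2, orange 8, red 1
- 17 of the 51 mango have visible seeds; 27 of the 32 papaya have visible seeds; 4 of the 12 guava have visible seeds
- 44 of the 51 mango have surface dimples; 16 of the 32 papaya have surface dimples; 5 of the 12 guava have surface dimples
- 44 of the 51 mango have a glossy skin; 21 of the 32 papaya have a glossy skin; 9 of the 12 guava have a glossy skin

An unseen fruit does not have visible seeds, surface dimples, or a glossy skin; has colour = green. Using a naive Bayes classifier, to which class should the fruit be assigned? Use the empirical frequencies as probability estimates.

mango: (51/95) × (15/51) × (34/51) × (7/51) × (7/51) ≈ 0.00198304
papaya: (32/95) × (4/32) × (5/32) × (16/32) × (11/32) ≈ 0.00113076
guava: (12/95) × (1/12) × (8/12) × (7/12) × (3/12) ≈ 0.00102339
Highest score → mango.

mango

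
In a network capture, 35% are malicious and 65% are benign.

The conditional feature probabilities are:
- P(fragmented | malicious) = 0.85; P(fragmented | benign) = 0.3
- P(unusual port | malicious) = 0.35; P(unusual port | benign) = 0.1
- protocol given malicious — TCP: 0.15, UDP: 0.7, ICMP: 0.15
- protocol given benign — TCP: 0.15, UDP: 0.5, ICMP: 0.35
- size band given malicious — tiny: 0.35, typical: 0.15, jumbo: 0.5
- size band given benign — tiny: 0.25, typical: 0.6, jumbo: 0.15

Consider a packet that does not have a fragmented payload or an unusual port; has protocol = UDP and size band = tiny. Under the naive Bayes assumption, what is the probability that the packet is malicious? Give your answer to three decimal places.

malicious: 0.35 × (1−0.85) × (1−0.35) × 0.7 × 0.35 = 0.008360625
benign: 0.65 × (1−0.3) × (1−0.1) × 0.5 × 0.25 = 0.0511875
P(malicious | x) = 0.008360625 / 0.059548125 ≈ 0.140

0.140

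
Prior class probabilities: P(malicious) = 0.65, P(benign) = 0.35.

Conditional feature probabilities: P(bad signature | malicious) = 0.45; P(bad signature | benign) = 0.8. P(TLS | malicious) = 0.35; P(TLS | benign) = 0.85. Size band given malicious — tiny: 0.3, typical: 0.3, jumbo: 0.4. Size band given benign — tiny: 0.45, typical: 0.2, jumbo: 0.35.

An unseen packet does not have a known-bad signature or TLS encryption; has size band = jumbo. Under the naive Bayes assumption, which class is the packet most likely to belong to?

malicious: 0.65 × (1−0.45) × (1−0.35) × 0.4 = 0.09295
benign: 0.35 × (1−0.8) × (1−0.85) × 0.35 = 0.003675
Highest score → malicious.

malicious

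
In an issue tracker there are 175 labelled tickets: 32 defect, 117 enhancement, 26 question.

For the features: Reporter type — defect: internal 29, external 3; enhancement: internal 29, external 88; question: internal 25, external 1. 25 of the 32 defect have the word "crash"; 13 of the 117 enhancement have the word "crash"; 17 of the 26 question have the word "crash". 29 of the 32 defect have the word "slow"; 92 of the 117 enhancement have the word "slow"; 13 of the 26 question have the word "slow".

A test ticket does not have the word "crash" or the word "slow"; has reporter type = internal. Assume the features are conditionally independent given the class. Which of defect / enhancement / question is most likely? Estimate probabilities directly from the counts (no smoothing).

enhancement

defect: (32/175) × (29/32) × (7/32) × (3/32) = 0.0033984375
enhancement: (117/175) × (29/117) × (104/117) × (25/117) ≈ 0.0314747
question: (26/175) × (25/26) × (9/26) × (13/26) ≈ 0.0247253
Highest score → enhancement.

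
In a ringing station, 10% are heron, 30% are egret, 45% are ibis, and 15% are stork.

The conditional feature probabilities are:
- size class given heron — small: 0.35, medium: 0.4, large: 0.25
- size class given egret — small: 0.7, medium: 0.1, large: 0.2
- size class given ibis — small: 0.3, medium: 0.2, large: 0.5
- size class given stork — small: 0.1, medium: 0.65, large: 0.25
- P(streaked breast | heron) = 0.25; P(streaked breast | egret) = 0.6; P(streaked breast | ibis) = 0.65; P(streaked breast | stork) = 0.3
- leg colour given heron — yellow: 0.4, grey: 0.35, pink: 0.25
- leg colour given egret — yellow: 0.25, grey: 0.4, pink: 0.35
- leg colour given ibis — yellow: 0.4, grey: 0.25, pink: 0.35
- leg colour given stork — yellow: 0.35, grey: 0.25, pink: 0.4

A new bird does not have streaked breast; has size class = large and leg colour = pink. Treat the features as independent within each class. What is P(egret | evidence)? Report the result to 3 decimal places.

heron: 0.1 × 0.25 × (1−0.25) × 0.25 = 0.0046875
egret: 0.3 × 0.2 × (1−0.6) × 0.35 = 0.0084
ibis: 0.45 × 0.5 × (1−0.65) × 0.35 = 0.0275625
stork: 0.15 × 0.25 × (1−0.3) × 0.4 = 0.0105
P(egret | x) = 0.0084 / 0.05115 ≈ 0.164

0.164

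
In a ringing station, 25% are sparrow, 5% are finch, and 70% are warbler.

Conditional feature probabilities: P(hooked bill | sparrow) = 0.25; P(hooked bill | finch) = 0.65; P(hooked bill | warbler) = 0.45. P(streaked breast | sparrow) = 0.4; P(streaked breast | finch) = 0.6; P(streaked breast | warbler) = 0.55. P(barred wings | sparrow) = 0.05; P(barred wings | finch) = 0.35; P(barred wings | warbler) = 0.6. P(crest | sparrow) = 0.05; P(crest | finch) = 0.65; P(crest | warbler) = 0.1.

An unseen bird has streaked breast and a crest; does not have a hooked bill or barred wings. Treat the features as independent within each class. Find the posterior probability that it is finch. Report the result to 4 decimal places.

sparrow: 0.25 × (1−0.25) × 0.4 × (1−0.05) × 0.05 = 0.0035625
finch: 0.05 × (1−0.65) × 0.6 × (1−0.35) × 0.65 = 0.00443625
warbler: 0.7 × (1−0.45) × 0.55 × (1−0.6) × 0.1 = 0.00847
P(finch | x) = 0.00443625 / 0.01646875 ≈ 0.2694

0.2694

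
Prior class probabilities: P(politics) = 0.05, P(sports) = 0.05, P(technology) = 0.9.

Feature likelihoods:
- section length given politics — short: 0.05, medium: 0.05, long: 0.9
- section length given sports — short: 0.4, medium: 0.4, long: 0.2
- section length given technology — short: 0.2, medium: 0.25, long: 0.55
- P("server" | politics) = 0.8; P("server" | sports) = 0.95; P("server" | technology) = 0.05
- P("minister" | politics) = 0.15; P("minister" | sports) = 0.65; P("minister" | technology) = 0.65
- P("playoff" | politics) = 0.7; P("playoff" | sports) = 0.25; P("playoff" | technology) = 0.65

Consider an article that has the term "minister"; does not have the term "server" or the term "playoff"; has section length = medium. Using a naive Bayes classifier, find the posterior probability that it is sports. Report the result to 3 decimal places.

0.010

politics: 0.05 × 0.05 × (1−0.8) × 0.15 × (1−0.7) = 0.0000225
sports: 0.05 × 0.4 × (1−0.95) × 0.65 × (1−0.25) = 0.0004875
technology: 0.9 × 0.25 × (1−0.05) × 0.65 × (1−0.65) = 0.048628125
P(sports | x) = 0.0004875 / 0.049138125 ≈ 0.010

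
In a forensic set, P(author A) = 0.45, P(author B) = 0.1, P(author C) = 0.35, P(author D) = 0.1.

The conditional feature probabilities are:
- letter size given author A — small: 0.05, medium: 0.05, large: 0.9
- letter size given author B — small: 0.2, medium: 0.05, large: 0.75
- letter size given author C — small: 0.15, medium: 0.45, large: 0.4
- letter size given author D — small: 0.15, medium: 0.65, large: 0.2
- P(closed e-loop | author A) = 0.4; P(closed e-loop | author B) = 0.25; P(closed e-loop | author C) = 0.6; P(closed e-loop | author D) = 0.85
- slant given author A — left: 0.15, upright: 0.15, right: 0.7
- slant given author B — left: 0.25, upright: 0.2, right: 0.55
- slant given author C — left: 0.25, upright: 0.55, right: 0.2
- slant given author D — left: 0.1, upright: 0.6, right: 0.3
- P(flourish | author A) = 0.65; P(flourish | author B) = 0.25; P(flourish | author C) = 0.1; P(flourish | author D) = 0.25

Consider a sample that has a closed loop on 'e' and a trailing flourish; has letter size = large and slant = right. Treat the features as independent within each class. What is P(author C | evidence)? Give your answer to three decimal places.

0.021

author A: 0.45 × 0.9 × 0.4 × 0.7 × 0.65 = 0.07371
author B: 0.1 × 0.75 × 0.25 × 0.55 × 0.25 = 0.002578125
author C: 0.35 × 0.4 × 0.6 × 0.2 × 0.1 = 0.00168
author D: 0.1 × 0.2 × 0.85 × 0.3 × 0.25 = 0.001275
P(author C | x) = 0.00168 / 0.079243125 ≈ 0.021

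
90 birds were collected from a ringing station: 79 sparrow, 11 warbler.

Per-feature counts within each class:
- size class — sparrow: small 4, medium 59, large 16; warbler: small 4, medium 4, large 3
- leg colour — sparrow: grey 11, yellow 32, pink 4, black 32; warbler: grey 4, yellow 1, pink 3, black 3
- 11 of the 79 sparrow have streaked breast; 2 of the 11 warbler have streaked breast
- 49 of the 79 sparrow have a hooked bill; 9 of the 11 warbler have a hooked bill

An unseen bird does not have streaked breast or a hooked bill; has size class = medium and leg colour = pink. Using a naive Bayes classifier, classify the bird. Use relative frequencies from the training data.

sparrow: (79/90) × (59/79) × (4/79) × (68/79) × (30/79) ≈ 0.0108497
warbler: (11/90) × (4/11) × (3/11) × (9/11) × (2/11) ≈ 0.00180316
Highest score → sparrow.

sparrow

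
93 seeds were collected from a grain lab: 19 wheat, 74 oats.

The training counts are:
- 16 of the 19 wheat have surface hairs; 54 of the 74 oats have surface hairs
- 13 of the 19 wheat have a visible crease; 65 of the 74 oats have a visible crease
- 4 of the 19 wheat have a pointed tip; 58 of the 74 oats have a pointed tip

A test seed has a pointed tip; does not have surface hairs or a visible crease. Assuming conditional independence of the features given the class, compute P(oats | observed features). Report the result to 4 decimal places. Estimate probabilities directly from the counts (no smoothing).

0.9053

wheat: (19/93) × (3/19) × (6/19) × (4/19) ≈ 0.00214458
oats: (74/93) × (20/74) × (9/74) × (58/74) ≈ 0.0205
P(oats | x) = 0.0205 / 0.02264458 ≈ 0.9053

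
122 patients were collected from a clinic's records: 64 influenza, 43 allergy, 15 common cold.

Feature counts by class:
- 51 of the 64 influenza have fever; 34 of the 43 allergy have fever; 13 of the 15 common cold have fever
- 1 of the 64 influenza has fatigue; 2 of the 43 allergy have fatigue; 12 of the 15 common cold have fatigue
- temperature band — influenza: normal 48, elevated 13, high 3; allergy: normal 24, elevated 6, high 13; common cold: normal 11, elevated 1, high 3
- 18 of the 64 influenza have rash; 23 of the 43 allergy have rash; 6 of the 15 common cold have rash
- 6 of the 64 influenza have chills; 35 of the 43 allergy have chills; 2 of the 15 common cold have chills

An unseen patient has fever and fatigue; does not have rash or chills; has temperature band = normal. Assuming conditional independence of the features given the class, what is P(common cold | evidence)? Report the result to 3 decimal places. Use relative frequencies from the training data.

influenza: (64/122) × (51/64) × (1/64) × (48/64) × (46/64) × (58/64) ≈ 0.00319093
allergy: (43/122) × (34/43) × (2/43) × (24/43) × (20/43) × (8/43) ≈ 0.000626046
common cold: (15/122) × (13/15) × (12/15) × (11/15) × (9/15) × (13/15) ≈ 0.0325071
P(common cold | x) = 0.0325071 / 0.036324076 ≈ 0.895

0.895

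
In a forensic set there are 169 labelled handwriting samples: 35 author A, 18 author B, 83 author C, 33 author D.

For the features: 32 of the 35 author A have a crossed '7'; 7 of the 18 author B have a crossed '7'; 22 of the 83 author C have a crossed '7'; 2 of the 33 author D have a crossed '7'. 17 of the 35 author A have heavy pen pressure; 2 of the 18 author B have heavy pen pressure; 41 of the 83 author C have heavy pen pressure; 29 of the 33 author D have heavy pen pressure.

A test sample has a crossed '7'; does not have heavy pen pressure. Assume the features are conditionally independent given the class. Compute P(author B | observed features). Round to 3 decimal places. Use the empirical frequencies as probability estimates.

0.183

author A: (35/169) × (32/35) × (18/35) ≈ 0.0973795
author B: (18/169) × (7/18) × (16/18) ≈ 0.0368179
author C: (83/169) × (22/83) × (42/83) ≈ 0.065873
author D: (33/169) × (2/33) × (4/33) ≈ 0.00143446
P(author B | x) = 0.0368179 / 0.20150486 ≈ 0.183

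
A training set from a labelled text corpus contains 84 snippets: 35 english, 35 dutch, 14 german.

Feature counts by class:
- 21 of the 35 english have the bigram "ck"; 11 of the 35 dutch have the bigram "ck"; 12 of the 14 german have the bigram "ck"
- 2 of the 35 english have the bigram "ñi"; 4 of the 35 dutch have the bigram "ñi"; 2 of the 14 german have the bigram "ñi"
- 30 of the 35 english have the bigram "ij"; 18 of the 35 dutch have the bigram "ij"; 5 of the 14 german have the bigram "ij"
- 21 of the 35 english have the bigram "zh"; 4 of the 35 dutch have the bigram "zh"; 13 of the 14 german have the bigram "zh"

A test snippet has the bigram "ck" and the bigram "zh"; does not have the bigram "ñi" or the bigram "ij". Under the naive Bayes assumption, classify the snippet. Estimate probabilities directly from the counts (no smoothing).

german

english: (35/84) × (21/35) × (33/35) × (5/35) × (21/35) ≈ 0.0202041
dutch: (35/84) × (11/35) × (31/35) × (17/35) × (4/35) ≈ 0.00643843
german: (14/84) × (12/14) × (12/14) × (9/14) × (13/14) ≈ 0.0730945
Highest score → german.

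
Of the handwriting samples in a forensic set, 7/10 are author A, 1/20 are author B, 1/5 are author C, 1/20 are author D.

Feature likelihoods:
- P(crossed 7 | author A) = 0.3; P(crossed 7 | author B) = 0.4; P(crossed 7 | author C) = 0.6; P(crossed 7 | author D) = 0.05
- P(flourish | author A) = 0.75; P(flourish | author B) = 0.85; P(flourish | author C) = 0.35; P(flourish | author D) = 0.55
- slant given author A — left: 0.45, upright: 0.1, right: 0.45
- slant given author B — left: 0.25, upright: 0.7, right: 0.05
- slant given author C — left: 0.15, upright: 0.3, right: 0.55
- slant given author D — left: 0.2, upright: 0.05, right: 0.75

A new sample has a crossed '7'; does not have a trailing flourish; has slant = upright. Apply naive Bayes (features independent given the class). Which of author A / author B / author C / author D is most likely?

author C

author A: 0.7 × 0.3 × (1−0.75) × 0.1 = 0.00525
author B: 0.05 × 0.4 × (1−0.85) × 0.7 = 0.0021
author C: 0.2 × 0.6 × (1−0.35) × 0.3 = 0.0234
author D: 0.05 × 0.05 × (1−0.55) × 0.05 = 0.00005625
Highest score → author C.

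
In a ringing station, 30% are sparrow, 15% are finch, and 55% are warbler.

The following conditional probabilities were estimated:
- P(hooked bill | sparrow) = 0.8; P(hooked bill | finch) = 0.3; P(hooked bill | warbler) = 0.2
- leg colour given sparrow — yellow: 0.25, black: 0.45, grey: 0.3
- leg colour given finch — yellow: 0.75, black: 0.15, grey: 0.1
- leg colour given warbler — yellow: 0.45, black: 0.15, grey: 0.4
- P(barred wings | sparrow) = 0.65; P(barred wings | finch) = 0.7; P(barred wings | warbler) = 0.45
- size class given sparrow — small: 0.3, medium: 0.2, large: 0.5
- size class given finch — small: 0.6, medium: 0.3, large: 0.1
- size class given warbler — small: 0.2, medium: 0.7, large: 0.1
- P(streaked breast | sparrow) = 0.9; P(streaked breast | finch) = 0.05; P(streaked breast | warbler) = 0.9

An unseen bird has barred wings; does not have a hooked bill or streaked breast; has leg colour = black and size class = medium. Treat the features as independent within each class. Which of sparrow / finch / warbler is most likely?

sparrow: 0.3 × (1−0.8) × 0.45 × 0.65 × 0.2 × (1−0.9) = 0.000351
finch: 0.15 × (1−0.3) × 0.15 × 0.7 × 0.3 × (1−0.05) = 0.003142125
warbler: 0.55 × (1−0.2) × 0.15 × 0.45 × 0.7 × (1−0.9) = 0.002079
Highest score → finch.

finch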